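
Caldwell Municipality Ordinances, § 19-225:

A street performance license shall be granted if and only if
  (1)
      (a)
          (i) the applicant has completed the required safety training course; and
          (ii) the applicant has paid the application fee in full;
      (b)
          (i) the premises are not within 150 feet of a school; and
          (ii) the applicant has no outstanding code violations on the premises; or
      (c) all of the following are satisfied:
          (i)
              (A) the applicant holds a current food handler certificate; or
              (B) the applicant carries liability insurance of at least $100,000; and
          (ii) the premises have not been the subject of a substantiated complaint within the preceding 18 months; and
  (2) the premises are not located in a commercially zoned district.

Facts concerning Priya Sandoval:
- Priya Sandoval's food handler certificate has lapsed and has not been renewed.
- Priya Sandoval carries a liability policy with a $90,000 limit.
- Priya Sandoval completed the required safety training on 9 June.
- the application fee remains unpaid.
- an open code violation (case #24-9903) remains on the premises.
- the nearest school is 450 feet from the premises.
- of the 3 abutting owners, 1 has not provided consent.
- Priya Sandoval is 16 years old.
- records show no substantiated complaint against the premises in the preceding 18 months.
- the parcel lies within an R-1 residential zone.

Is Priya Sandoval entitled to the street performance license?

No — denied.

(i) safety training — holds.
(ii) fee paid — not satisfied.
(a) = T AND F = false.
(i) ≥150 ft from school — holds.
(ii) no code violations — not satisfied.
So (b) is not satisfied (T AND F).
(A) food handler cert. — not satisfied.
(B) insurance ≥ $100,000 — fails.
So (i) is not satisfied (F OR F).
(ii) no complaint in 18 mo. — met.
(c): F AND T → false.
(1) = F OR F OR F = false.
(2) not (commercially zoned) — holds.
Overall: F AND T → false.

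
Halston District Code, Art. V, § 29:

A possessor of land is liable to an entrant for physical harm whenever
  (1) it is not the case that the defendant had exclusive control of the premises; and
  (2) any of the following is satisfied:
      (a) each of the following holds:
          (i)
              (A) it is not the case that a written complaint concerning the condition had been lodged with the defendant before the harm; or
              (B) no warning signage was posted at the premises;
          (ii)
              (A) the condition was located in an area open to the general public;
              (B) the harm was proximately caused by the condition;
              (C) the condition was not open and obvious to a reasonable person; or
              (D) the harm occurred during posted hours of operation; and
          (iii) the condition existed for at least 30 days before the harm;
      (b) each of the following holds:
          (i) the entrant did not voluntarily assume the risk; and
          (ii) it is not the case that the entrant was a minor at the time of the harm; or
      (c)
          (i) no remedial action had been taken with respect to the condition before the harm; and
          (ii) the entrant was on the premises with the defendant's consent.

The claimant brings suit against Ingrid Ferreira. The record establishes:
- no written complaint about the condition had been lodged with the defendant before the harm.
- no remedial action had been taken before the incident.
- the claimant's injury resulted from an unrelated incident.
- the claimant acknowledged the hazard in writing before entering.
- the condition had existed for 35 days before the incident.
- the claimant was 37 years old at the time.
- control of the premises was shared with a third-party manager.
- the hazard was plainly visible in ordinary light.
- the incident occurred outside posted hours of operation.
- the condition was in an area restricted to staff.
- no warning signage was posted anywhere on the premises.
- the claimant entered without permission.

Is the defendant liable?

No — not liable.

(1) not (exclusive control) — satisfied.
(A) not (complaint lodged) — satisfied.
(B) no signage posted — met.
So (i) is satisfied (T OR T).
(A) public area — fails.
(B) proximate cause — not satisfied.
(C) not open/obvious — not satisfied.
(D) during posted hours — not met.
(ii) = F OR F OR F OR F = false.
(iii) condition ≥30 days old — satisfied.
(a) = T AND F AND T = false.
(i) no assumed risk — not satisfied.
(ii) not (entrant a minor) — holds.
(b): F AND T → false.
(i) no remedial action — holds.
(ii) consent to enter — fails.
(c) = T AND F = false.
(2): F OR F OR F → false.
So Overall is not satisfied (T AND F).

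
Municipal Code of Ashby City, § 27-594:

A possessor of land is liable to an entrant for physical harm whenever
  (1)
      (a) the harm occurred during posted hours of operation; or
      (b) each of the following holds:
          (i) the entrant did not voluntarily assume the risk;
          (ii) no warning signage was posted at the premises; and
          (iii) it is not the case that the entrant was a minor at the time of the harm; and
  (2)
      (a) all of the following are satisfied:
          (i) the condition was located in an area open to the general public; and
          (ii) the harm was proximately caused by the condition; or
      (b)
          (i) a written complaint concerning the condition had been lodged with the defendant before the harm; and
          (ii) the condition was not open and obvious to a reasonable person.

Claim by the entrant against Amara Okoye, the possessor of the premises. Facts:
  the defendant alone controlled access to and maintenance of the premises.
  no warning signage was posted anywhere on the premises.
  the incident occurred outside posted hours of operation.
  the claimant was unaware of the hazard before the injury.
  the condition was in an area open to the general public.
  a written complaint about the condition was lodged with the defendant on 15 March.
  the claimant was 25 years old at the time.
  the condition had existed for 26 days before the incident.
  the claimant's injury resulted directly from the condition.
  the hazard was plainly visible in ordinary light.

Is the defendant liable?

Yes — liable.

(a) during posted hours — not satisfied.
(i) no assumed risk — satisfied.
(ii) no signage posted — holds.
(iii) not (entrant a minor) — holds.
(b): T AND T AND T → true.
(1): F OR T → true.
(i) public area — satisfied.
(ii) proximate cause — met.
(a) = T AND T = true.
(i) complaint lodged — satisfied.
(ii) not open/obvious — fails.
(b): T AND F → false.
(2) = T OR F = true.
So Overall is satisfied (T AND T).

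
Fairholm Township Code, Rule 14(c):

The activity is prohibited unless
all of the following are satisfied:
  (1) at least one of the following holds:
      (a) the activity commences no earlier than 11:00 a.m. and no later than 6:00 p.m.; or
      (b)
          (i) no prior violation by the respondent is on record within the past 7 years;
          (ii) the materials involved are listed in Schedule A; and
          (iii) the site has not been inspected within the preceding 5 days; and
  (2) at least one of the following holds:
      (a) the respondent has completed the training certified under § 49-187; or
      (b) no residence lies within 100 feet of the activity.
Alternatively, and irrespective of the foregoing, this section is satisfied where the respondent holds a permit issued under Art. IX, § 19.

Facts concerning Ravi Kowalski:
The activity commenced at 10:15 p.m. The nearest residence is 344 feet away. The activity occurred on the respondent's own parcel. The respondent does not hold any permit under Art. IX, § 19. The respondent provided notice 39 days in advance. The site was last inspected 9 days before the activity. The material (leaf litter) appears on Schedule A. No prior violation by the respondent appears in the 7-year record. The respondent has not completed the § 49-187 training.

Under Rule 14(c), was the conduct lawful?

(a) start within hours — not satisfied.
(i) no prior violation — met.
(ii) Schedule A material — met.
(iii) not (site inspected) — holds.
(b): T AND T AND T → true.
(1) = F OR T = true.
(a) training certified — not met.
(b) no residence in 100 ft — met.
So (2) is satisfied (F OR T).
So Overall is satisfied (T AND T).
Exception (holds permit) — not satisfied.
Result: main true OR exception false → true.

Yes — lawful.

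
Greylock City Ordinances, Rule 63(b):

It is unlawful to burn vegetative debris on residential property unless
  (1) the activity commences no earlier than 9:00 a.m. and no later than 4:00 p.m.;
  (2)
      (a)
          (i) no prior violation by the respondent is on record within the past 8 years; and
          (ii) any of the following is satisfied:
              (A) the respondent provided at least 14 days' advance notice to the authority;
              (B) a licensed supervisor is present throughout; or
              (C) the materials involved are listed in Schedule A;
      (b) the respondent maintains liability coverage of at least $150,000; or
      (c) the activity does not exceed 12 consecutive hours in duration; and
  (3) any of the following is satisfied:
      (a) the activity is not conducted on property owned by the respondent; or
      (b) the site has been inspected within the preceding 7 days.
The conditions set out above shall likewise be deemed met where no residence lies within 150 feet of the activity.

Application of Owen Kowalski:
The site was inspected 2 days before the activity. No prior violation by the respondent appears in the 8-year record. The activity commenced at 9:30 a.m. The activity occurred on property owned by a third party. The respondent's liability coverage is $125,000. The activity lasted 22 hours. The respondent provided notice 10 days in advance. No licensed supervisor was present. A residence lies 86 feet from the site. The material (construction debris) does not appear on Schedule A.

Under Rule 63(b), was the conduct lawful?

(1) start within hours — met.
(i) no prior violation — holds.
(A) ≥14 days' notice — not satisfied.
(B) supervisor present — not satisfied.
(C) Schedule A material — not met.
So (ii) is not satisfied (F OR F OR F).
(a) = T AND F = false.
(b) coverage ≥ $150,000 — not satisfied.
(c) ≤ 12 hrs duration — not met.
(2) = F OR F OR F = false.
(a) not (own property) — met.
(b) site inspected — met.
(3) = T OR T = true.
Overall: T AND F AND T → false.
Exception (no residence in 150 ft) — not satisfied.
Result: main false OR exception false → false.

No — unlawful.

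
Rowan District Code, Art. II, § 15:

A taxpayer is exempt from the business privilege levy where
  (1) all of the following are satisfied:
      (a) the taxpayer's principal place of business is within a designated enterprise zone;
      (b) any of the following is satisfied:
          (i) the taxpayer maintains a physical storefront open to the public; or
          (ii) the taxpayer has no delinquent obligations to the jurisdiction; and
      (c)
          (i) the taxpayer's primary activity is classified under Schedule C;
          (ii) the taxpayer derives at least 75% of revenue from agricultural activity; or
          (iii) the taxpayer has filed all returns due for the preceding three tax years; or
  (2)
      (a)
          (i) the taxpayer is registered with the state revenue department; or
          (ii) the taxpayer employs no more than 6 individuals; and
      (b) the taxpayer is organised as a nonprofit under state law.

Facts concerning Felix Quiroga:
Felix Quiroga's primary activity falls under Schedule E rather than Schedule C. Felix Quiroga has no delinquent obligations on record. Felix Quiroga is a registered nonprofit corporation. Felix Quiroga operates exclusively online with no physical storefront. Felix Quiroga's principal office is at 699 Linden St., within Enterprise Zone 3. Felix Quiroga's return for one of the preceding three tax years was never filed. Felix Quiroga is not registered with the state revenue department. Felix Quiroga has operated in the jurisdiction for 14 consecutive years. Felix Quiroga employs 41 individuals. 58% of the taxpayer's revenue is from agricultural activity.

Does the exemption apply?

No — not exempt.

(a) in enterprise zone — met.
(i) has storefront — fails.
(ii) no delinquency — holds.
(b) = F OR T = true.
(i) Schedule C activity — not satisfied.
(ii) ≥75% agricultural — not met.
(iii) returns current — not met.
(c) = F OR F OR F = false.
(1): T AND T AND F → false.
(i) state-registered — fails.
(ii) ≤ 6 employees — not met.
(a): F OR F → false.
(b) nonprofit — holds.
(2) = F AND T = false.
Overall: F OR F → false.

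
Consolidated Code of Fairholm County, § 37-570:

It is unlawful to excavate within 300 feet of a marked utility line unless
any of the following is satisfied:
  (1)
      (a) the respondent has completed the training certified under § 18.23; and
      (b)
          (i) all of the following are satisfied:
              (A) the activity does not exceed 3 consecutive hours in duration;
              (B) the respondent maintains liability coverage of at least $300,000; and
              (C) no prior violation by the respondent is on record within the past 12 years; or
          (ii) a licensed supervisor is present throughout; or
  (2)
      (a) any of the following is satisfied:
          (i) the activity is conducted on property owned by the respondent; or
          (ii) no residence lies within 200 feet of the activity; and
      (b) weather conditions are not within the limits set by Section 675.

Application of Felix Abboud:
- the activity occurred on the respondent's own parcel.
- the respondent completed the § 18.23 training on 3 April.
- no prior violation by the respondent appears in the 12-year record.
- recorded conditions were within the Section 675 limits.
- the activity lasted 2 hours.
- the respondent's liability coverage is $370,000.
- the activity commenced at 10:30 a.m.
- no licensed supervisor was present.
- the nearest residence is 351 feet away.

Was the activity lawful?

(a) training certified — holds.
(A) ≤ 3 hrs duration — met.
(B) coverage ≥ $300,000 — holds.
(C) no prior violation — satisfied.
So (i) is satisfied (T AND T AND T).
(ii) supervisor present — not satisfied.
So (b) is satisfied (T OR F).
(1) = T AND T = true.
(i) own property — holds.
(ii) no residence in 200 ft — holds.
(a): T OR T → true.
(b) not (weather ok) — not met.
So (2) is not satisfied (T AND F).
So Overall is satisfied (T OR F).

Yes — lawful.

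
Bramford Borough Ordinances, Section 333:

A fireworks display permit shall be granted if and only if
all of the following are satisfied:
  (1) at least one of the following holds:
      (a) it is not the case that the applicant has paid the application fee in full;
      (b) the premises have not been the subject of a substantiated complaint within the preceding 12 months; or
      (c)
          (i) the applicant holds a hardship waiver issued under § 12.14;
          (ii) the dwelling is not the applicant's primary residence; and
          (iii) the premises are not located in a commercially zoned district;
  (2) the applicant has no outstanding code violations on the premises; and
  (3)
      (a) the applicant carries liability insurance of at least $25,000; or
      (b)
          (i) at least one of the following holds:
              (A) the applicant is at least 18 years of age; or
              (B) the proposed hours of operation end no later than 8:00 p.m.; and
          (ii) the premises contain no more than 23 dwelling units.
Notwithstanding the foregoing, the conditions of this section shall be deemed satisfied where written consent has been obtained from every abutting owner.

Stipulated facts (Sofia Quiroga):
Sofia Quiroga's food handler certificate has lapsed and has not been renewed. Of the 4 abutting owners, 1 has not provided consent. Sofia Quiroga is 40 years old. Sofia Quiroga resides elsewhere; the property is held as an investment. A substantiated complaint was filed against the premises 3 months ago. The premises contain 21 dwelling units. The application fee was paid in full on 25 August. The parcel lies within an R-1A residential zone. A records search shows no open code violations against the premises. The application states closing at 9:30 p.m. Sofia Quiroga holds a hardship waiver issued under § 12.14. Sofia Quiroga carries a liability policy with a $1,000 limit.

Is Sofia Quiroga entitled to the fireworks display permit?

(a) not (fee paid) — not satisfied.
(b) no complaint in 12 mo. — not satisfied.
(i) hardship waiver — met.
(ii) not (primary residence) — holds.
(iii) not (commercially zoned) — holds.
So (c) is satisfied (T AND T AND T).
(1): F OR F OR T → true.
(2) no code violations — met.
(a) insurance ≥ $25,000 — not satisfied.
(A) age ≥ 18 — holds.
(B) closes by 8 p.m. — not satisfied.
So (i) is satisfied (T OR F).
(ii) ≤ 23 units — satisfied.
(b): T AND T → true.
(3): F OR T → true.
Overall = T AND T AND T = true.
Exception (all abutters consent) — not satisfied.
Result: main true OR exception false → true.

Yes — granted.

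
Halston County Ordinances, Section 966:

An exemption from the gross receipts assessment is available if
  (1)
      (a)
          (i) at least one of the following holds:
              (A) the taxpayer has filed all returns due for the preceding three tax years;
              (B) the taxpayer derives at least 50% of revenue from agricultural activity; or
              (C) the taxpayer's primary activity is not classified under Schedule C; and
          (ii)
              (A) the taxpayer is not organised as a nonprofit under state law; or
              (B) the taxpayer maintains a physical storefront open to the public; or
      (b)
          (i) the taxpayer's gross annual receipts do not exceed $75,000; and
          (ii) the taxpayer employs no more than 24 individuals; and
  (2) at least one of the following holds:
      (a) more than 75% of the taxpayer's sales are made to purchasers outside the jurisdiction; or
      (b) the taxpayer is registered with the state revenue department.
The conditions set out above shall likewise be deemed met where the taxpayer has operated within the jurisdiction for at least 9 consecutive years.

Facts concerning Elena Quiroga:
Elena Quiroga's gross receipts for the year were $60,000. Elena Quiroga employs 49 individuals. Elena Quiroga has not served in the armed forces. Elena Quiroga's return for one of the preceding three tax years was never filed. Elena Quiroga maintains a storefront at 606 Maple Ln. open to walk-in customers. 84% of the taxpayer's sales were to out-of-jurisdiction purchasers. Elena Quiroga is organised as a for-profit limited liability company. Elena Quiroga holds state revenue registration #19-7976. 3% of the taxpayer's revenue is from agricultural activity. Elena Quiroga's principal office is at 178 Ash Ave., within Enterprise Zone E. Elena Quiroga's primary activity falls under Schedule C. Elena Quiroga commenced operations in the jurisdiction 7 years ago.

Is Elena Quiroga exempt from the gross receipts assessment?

No — not exempt.

(A) returns current — not satisfied.
(B) ≥50% agricultural — not met.
(C) not (Schedule C activity) — fails.
(i) = F OR F OR F = false.
(A) not (nonprofit) — holds.
(B) has storefront — holds.
(ii): T OR T → true.
So (a) is not satisfied (F AND T).
(i) receipts ≤ $75,000 — holds.
(ii) ≤ 24 employees — not met.
(b): T AND F → false.
(1) = F OR F = false.
(a) >75% out-of-jur. sales — satisfied.
(b) state-registered — met.
(2): T OR T → true.
Overall: F AND T → false.
Exception (≥ 9 yrs in jurisdiction) — not satisfied.
Result: main false OR exception false → false.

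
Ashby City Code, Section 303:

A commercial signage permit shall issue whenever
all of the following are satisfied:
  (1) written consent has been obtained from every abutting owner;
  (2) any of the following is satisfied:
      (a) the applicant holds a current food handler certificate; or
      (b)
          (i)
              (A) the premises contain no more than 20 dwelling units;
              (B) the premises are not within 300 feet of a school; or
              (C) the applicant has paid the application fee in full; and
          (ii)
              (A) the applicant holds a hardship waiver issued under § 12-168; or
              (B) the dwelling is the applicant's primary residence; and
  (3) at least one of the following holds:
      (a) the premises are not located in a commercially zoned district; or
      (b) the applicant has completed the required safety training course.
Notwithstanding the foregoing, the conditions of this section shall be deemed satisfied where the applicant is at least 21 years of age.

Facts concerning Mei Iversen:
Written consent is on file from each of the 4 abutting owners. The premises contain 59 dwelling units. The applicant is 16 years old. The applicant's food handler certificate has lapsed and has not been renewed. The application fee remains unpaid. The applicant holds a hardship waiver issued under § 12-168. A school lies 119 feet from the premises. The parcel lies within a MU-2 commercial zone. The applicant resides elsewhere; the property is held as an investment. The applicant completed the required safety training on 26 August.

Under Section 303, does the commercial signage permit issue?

No — denied.

(1) all abutters consent — holds.
(a) food handler cert. — fails.
(A) ≤ 20 units — fails.
(B) ≥300 ft from school — not met.
(C) fee paid — not met.
(i) = F OR F OR F = false.
(A) hardship waiver — satisfied.
(B) primary residence — fails.
(ii): T OR F → true.
(b) = F AND T = false.
So (2) is not satisfied (F OR F).
(a) not (commercially zoned) — not met.
(b) safety training — holds.
So (3) is satisfied (F OR T).
Overall = T AND F AND T = false.
Exception (age ≥ 21) — not satisfied.
Result: main false OR exception false → false.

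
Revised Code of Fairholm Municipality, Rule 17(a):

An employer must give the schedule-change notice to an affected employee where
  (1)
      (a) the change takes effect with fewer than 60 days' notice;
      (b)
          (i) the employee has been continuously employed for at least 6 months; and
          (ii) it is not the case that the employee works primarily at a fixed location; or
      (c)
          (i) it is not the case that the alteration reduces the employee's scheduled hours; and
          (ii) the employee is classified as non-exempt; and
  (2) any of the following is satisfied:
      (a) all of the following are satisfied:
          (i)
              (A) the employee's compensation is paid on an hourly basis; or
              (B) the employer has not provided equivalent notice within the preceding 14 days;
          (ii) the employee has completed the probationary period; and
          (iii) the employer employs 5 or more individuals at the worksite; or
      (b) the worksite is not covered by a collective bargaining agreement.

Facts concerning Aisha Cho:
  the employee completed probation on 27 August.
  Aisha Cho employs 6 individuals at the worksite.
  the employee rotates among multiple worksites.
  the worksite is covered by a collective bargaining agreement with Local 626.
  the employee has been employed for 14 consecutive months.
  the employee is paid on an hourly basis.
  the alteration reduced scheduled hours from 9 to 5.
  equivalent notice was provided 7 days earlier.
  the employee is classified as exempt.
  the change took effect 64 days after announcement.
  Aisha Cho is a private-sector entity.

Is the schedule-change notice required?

(a) < 60 days' notice — not satisfied.
(i) tenure ≥ 6 mo. — met.
(ii) not (fixed location) — satisfied.
(b): T AND T → true.
(i) not (hours reduced) — not satisfied.
(ii) non-exempt — not met.
(c): F AND F → false.
(1): F OR T OR F → true.
(A) hourly-paid — met.
(B) no recent notice — not satisfied.
So (i) is satisfied (T OR F).
(ii) past probation — satisfied.
(iii) ≥ 5 at site — holds.
(a) = T AND T AND T = true.
(b) no CBA — fails.
(2): T OR F → true.
Overall = T AND T = true.

Yes — required.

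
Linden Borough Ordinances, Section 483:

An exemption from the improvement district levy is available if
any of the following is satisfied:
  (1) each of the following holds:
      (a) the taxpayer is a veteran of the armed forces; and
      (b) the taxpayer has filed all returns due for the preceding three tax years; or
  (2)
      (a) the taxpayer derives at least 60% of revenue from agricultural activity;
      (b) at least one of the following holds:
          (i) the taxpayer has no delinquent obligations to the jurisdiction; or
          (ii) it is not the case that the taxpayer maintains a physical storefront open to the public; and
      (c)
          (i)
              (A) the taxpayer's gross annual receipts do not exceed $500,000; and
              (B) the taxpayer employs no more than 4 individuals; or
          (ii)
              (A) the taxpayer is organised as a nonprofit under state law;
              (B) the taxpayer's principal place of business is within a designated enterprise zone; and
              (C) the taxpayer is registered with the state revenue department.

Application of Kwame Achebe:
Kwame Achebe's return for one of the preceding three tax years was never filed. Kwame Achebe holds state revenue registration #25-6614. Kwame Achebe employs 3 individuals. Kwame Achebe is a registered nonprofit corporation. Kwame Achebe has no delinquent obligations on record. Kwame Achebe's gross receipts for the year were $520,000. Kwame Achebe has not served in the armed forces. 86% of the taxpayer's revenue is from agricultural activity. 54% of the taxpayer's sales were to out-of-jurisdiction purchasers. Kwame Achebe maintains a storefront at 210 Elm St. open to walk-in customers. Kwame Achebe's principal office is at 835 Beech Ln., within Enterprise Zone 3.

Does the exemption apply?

(a) veteran — fails.
(b) returns current — not met.
(1) = F AND F = false.
(a) ≥60% agricultural — satisfied.
(i) no delinquency — met.
(ii) not (has storefront) — not met.
So (b) is satisfied (T OR F).
(A) receipts ≤ $500,000 — fails.
(B) ≤ 4 employees — holds.
(i): F AND T → false.
(A) nonprofit — met.
(B) in enterprise zone — satisfied.
(C) state-registered — holds.
(ii): T AND T AND T → true.
So (c) is satisfied (F OR T).
(2): T AND T AND T → true.
Overall = F OR T = true.

Yes — exempt.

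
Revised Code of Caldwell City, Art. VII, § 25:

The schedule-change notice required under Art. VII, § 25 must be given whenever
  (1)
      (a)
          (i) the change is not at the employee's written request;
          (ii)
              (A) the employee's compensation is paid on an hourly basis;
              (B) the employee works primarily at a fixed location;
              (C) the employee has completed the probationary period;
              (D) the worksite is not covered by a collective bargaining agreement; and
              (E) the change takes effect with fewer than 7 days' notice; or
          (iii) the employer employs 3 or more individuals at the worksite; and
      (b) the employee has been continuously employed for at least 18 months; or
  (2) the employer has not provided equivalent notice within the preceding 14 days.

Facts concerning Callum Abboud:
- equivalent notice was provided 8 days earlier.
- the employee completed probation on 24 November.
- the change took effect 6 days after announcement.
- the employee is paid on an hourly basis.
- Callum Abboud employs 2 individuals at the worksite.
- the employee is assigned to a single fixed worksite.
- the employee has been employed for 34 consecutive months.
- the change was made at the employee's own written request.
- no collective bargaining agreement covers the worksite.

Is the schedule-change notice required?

(i) not employee-requested — not satisfied.
(A) hourly-paid — holds.
(B) fixed location — met.
(C) past probation — holds.
(D) no CBA — satisfied.
(E) < 7 days' notice — met.
(ii) = T AND T AND T AND T AND T = true.
(iii) ≥ 3 at site — not satisfied.
So (a) is satisfied (F OR T OR F).
(b) tenure ≥ 18 mo. — holds.
So (1) is satisfied (T AND T).
(2) no recent notice — fails.
Overall: T OR F → true.

Yes — required.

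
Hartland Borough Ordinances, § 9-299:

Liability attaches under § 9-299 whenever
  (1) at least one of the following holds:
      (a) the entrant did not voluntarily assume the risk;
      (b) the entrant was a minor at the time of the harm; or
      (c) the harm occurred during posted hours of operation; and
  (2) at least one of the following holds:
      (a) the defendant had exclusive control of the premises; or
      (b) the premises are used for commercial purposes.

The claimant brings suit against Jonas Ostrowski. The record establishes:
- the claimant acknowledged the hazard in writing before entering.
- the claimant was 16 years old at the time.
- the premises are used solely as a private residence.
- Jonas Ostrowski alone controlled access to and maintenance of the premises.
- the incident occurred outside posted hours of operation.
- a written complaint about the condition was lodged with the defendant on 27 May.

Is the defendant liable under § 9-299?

(a) no assumed risk — not satisfied.
(b) entrant a minor — holds.
(c) during posted hours — not satisfied.
(1): F OR T OR F → true.
(a) exclusive control — satisfied.
(b) commercial use — fails.
(2) = T OR F = true.
Overall: T AND T → true.

Yes — liable.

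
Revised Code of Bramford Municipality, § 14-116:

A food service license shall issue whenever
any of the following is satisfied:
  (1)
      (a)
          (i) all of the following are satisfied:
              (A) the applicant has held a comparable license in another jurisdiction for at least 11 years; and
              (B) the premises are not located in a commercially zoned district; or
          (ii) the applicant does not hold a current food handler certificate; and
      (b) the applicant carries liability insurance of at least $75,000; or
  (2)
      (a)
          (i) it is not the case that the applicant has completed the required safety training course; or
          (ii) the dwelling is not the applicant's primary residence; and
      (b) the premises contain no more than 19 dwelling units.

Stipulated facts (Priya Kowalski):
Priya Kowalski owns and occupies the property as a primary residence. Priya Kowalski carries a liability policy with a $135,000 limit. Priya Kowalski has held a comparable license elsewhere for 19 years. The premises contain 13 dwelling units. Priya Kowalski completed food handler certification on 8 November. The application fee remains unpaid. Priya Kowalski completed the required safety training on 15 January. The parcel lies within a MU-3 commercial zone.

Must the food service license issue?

No — denied.

(A) prior license ≥ 11 yr — met.
(B) not (commercially zoned) — not met.
So (i) is not satisfied (T AND F).
(ii) not (food handler cert.) — not satisfied.
(a): F OR F → false.
(b) insurance ≥ $75,000 — satisfied.
So (1) is not satisfied (F AND T).
(i) not (safety training) — not satisfied.
(ii) not (primary residence) — not satisfied.
So (a) is not satisfied (F OR F).
(b) ≤ 19 units — satisfied.
(2): F AND T → false.
Overall = F OR F = false.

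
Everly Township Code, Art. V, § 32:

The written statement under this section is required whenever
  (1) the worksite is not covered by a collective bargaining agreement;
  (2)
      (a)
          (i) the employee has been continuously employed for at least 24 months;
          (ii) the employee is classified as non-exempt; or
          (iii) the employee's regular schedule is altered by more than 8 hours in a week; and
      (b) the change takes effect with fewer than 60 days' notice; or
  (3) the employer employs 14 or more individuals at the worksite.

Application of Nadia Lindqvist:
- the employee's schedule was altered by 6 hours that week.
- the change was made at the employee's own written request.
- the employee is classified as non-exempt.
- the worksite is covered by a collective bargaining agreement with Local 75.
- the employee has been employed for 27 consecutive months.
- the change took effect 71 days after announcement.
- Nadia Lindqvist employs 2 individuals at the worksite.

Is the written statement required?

(1) no CBA — not met.
(i) tenure ≥ 24 mo. — satisfied.
(ii) non-exempt — met.
(iii) schedule shift > 8h — fails.
(a): T OR T OR F → true.
(b) < 60 days' notice — not satisfied.
(2): T AND F → false.
(3) ≥ 14 at site — fails.
So Overall is not satisfied (F OR F OR F).

No — not required.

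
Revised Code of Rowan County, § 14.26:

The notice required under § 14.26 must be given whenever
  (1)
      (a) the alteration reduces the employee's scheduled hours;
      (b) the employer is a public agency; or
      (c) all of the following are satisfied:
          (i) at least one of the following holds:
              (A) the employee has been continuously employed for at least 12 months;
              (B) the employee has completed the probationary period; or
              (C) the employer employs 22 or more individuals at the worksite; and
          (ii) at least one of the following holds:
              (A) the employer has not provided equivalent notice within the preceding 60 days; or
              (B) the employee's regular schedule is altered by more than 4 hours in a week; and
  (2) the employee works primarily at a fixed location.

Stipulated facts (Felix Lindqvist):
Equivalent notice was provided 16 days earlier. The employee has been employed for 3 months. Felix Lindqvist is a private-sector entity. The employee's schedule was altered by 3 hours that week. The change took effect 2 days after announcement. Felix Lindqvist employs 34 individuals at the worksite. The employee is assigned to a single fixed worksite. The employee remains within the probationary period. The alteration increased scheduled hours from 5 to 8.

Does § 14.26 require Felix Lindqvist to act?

No — not required.

(a) hours reduced — not satisfied.
(b) public agency — not met.
(A) tenure ≥ 12 mo. — not met.
(B) past probation — not met.
(C) ≥ 22 at site — satisfied.
So (i) is satisfied (F OR F OR T).
(A) no recent notice — fails.
(B) schedule shift > 4h — not satisfied.
(ii): F OR F → false.
(c): T AND F → false.
(1): F OR F OR F → false.
(2) fixed location — satisfied.
Overall: F AND T → false.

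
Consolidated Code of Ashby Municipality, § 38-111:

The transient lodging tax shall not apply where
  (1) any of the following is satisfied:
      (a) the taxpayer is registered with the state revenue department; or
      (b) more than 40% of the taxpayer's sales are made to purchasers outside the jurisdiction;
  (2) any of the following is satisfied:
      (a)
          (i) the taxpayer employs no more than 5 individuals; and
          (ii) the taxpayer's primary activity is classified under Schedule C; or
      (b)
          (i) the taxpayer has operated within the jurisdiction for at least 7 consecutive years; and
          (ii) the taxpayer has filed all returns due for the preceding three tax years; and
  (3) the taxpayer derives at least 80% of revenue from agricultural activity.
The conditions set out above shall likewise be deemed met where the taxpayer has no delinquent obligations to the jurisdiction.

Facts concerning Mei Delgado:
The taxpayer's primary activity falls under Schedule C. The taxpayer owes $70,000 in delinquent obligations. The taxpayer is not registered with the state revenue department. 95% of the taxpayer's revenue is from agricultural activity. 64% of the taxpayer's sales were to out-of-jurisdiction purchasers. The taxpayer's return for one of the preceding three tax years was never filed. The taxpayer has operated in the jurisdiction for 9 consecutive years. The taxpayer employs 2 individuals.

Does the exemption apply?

Yes — exempt.

(a) state-registered — fails.
(b) >40% out-of-jur. sales — met.
(1) = F OR T = true.
(i) ≤ 5 employees — satisfied.
(ii) Schedule C activity — satisfied.
So (a) is satisfied (T AND T).
(i) ≥ 7 yrs in jurisdiction — satisfied.
(ii) returns current — fails.
(b) = T AND F = false.
(2) = T OR F = true.
(3) ≥80% agricultural — satisfied.
So Overall is satisfied (T AND T AND T).
Exception (no delinquency) — not satisfied.
Result: main true OR exception false → true.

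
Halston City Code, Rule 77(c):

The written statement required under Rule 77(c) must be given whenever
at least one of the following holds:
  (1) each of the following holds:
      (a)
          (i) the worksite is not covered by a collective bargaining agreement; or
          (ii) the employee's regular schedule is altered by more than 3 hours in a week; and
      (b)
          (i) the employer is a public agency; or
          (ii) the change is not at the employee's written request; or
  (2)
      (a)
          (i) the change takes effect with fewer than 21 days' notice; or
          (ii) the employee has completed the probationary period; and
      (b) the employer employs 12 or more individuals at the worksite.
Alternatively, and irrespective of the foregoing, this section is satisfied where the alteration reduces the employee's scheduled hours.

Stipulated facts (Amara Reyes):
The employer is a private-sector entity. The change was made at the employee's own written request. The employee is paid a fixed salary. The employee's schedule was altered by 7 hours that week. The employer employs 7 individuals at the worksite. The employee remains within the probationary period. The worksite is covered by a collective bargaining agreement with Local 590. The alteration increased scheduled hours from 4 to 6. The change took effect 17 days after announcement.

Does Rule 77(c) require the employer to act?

No — not required.

(i) no CBA — not met.
(ii) schedule shift > 3h — satisfied.
So (a) is satisfied (F OR T).
(i) public agency — not satisfied.
(ii) not employee-requested — not met.
(b): F OR F → false.
(1): T AND F → false.
(i) < 21 days' notice — satisfied.
(ii) past probation — not satisfied.
So (a) is satisfied (T OR F).
(b) ≥ 12 at site — fails.
(2): T AND F → false.
So Overall is not satisfied (F OR F).
Exception (hours reduced) — not satisfied.
Result: main false OR exception false → false.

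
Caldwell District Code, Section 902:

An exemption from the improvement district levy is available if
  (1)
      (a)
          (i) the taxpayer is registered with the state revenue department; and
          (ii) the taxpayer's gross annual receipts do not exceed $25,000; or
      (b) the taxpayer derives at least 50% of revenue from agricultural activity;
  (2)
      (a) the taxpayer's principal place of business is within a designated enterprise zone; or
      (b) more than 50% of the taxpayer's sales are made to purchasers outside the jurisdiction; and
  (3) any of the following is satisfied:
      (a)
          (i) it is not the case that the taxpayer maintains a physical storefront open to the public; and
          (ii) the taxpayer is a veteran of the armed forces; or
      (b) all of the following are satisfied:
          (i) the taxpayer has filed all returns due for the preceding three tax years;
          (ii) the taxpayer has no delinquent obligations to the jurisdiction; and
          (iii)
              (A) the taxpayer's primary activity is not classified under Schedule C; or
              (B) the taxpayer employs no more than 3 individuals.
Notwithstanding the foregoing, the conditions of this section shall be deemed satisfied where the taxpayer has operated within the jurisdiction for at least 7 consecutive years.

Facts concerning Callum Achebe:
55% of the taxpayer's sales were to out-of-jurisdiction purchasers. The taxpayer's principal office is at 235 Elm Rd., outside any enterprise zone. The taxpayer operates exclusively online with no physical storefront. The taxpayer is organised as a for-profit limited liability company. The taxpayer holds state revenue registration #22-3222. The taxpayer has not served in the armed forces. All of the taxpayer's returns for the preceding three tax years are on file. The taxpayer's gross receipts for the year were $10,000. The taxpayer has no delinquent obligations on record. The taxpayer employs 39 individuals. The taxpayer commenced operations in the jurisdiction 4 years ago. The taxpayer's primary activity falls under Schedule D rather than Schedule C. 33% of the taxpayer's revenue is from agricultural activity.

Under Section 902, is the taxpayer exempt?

(i) state-registered — holds.
(ii) receipts ≤ $25,000 — satisfied.
(a): T AND T → true.
(b) ≥50% agricultural — not satisfied.
(1) = T OR F = true.
(a) in enterprise zone — not met.
(b) >50% out-of-jur. sales — satisfied.
(2) = F OR T = true.
(i) not (has storefront) — holds.
(ii) veteran — not satisfied.
(a): T AND F → false.
(i) returns current — satisfied.
(ii) no delinquency — satisfied.
(A) not (Schedule C activity) — holds.
(B) ≤ 3 employees — not satisfied.
(iii): T OR F → true.
(b) = T AND T AND T = true.
So (3) is satisfied (F OR T).
Overall = T AND T AND T = true.
Exception (≥ 7 yrs in jurisdiction) — not satisfied.
Result: main true OR exception false → true.

Yes — exempt.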